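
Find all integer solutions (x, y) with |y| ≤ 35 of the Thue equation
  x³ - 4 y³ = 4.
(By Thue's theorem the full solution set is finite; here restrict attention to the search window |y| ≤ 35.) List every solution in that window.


The equation is x³ - 4y³ = 4. For fixed y, x³ = 4·y³ + 4, so a solution requires the RHS to be a perfect cube.
Strategy: iterate y from -35 to 35, compute RHS = 4·y³ + 4, and check whether it is a (positive or negative) perfect cube.
Check small values of y:
  y = 0: RHS = 4 is not a perfect cube.
  y = 1: RHS = 8 = (2)³ ⇒ x = 2 works.
  y = -1: RHS = 0 = (0)³ ⇒ x = 0 works.
  y = 2: RHS = 36 is not a perfect cube.
  y = -2: RHS = -28 is not a perfect cube.
  y = 3: RHS = 112 is not a perfect cube.
  y = -3: RHS = -104 is not a perfect cube.
Continuing the search up to |y| = 35 finds no further solutions beyond those listed.
Collected solutions: (0, -1), (2, 1).

Solutions (with |y| ≤ 35): (0, -1), (2, 1).


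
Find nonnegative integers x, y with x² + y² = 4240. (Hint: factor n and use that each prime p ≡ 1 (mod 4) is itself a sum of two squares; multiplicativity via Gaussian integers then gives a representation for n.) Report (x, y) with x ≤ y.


Step 1: Factor n = 4240 = 2^4 · 5 · 53.
Step 2: Check the mod-4 condition on each prime factor: 2 = 2 (special); 5 ≡ 1 (mod 4), exponent 1; 53 ≡ 1 (mod 4), exponent 1.
All primes ≡ 3 (mod 4) appear to even exponent (or don't appear), so by the two-squares theorem n IS expressible as a sum of two squares.
Step 3: Build a representation. Group n = k² · m with k = 4 and m = 5 · 53 = 265 (a product of primes ≡ 1 (mod 4)); a representation of m scales to one of n via (k·x)² + (k·y)² = k²(x² + y²). Each prime p ≡ 1 (mod 4) is itself a sum of two squares; find a² by testing p − a² for a perfect square:
  5: 5 − 1² = 4 = 2² ⇒ 5 = 1² + 2².
  53: 53 − 1² = 52, 53 − 2² = 49 = 7² ⇒ 53 = 2² + 7².
  Combine using the Brahmagupta–Fibonacci identity (a² + b²)(c² + d²) = (ac − bd)² + (ad + bc)² = (ac + bd)² + (ad − bc)²:
  5 · 53 = 265: from (1² + 2²)(2² + 7²), take (1·2 − 2·7, 1·7 + 2·2) = (2 − 14, 7 + 4) = (-12, 11); dropping signs (only squares matter) gives (12, 11); check 12² + 11² = 144 + 121 = 265 ✓.
  Scale by k = 4: (4·12, 4·11) = (48, 44).
Step 4: Order so x ≤ y and verify: 44² + 48² = 1936 + 2304 = 4240 = n. ✓

n = 4240 = 44² + 48² (one valid representation with x ≤ y).


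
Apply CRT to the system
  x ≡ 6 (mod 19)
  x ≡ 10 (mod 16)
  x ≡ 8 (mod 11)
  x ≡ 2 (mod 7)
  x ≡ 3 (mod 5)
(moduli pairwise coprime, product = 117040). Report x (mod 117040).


Product of moduli M = 19 · 16 · 11 · 7 · 5 = 117040.
Merge one congruence at a time:
  Start: x ≡ 6 (mod 19).
  Combine with x ≡ 10 (mod 16); new modulus lcm = 304.
    Write x = 6 + 19·t and substitute into x ≡ 10 (mod 16): 19·t ≡ 10 − 6 = 4 (mod 16).
    Reduce coefficients mod 16: 3·t ≡ 4 (mod 16).
    The inverse of 3 mod 16 is 11 (since 3·11 = 33 = 2·16 + 1), so t ≡ 11·4 = 44 ≡ 12 (mod 16).
    Then x = 6 + 19·12 = 234, valid modulo lcm(19, 16) = 304: x ≡ 234 (mod 304).
  Combine with x ≡ 8 (mod 11); new modulus lcm = 3344.
    Write x = 234 + 304·t and substitute into x ≡ 8 (mod 11): 304·t ≡ 8 − 234 = -226 (mod 11).
    Reduce coefficients mod 11: 7·t ≡ 5 (mod 11).
    The inverse of 7 mod 11 is 8 (since 7·8 = 56 = 5·11 + 1), so t ≡ 8·5 = 40 ≡ 7 (mod 11).
    Then x = 234 + 304·7 = 2362, valid modulo lcm(304, 11) = 3344: x ≡ 2362 (mod 3344).
  Combine with x ≡ 2 (mod 7); new modulus lcm = 23408.
    Write x = 2362 + 3344·t and substitute into x ≡ 2 (mod 7): 3344·t ≡ 2 − 2362 = -2360 (mod 7).
    Reduce coefficients mod 7: 5·t ≡ 6 (mod 7).
    The inverse of 5 mod 7 is 3 (since 5·3 = 15 = 2·7 + 1), so t ≡ 3·6 = 18 ≡ 4 (mod 7).
    Then x = 2362 + 3344·4 = 15738, valid modulo lcm(3344, 7) = 23408: x ≡ 15738 (mod 23408).
  Combine with x ≡ 3 (mod 5); new modulus lcm = 117040.
    Write x = 15738 + 23408·t and substitute into x ≡ 3 (mod 5): 23408·t ≡ 3 − 15738 = -15735 (mod 5).
    Reduce coefficients mod 5: 3·t ≡ 0 (mod 5).
    The inverse of 3 mod 5 is 2 (since 3·2 = 6 = 1·5 + 1), so t ≡ 2·0 = 0 ≡ 0 (mod 5).
    Then x = 15738 + 23408·0 = 15738, valid modulo lcm(23408, 5) = 117040: x ≡ 15738 (mod 117040).
Verify against each original: 15738 mod 19 = 6, 15738 mod 16 = 10, 15738 mod 11 = 8, 15738 mod 7 = 2, 15738 mod 5 = 3.

x ≡ 15738 (mod 117040).


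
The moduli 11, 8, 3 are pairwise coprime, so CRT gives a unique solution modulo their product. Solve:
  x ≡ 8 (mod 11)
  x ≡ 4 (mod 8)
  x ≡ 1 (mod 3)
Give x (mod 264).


Moduli 11, 8, 3 are pairwise coprime; by CRT there is a unique solution modulo M = 11 · 8 · 3 = 264.
Solve pairwise, accumulating the modulus:
  Start with x ≡ 8 (mod 11).
  Combine with x ≡ 4 (mod 8): since gcd(11, 8) = 1, we get a unique residue mod 88.
    Write x = 8 + 11·t and substitute into x ≡ 4 (mod 8): 11·t ≡ 4 − 8 = -4 (mod 8).
    Reduce coefficients mod 8: 3·t ≡ 4 (mod 8).
    The inverse of 3 mod 8 is 3 (since 3·3 = 9 = 1·8 + 1), so t ≡ 3·4 = 12 ≡ 4 (mod 8).
    Then x = 8 + 11·4 = 52, valid modulo lcm(11, 8) = 88: x ≡ 52 (mod 88).
  Combine with x ≡ 1 (mod 3): since gcd(88, 3) = 1, we get a unique residue mod 264.
    Write x = 52 + 88·t and substitute into x ≡ 1 (mod 3): 88·t ≡ 1 − 52 = -51 (mod 3).
    Reduce coefficients mod 3: 1·t ≡ 0 (mod 3).
    So t ≡ 0 (mod 3).
    Then x = 52 + 88·0 = 52, valid modulo lcm(88, 3) = 264: x ≡ 52 (mod 264).
Verify: 52 mod 11 = 8 ✓, 52 mod 8 = 4 ✓, 52 mod 3 = 1 ✓.

x ≡ 52 (mod 264).


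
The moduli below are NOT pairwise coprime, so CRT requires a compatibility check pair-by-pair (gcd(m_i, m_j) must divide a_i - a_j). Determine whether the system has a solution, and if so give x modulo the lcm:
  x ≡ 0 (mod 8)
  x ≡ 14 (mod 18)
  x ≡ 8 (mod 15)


Moduli 8, 18, 15 are not pairwise coprime, so CRT works modulo lcm(m_i) when all pairwise compatibility conditions hold.
Pairwise compatibility: gcd(m_i, m_j) must divide a_i - a_j for every pair.
Merge one congruence at a time:
  Start: x ≡ 0 (mod 8).
  Combine with x ≡ 14 (mod 18): gcd(8, 18) = 2; 14 - 0 = 14, which IS divisible by 2, so compatible.
    Write x = 0 + 8·t and substitute into x ≡ 14 (mod 18): 8·t ≡ 14 − 0 = 14 (mod 18).
    Divide the congruence (and modulus) by g = 2: 4·t ≡ 7 (mod 9).
    The inverse of 4 mod 9 is 7 (since 4·7 = 28 = 3·9 + 1), so t ≡ 7·7 = 49 ≡ 4 (mod 9).
    Then x = 0 + 8·4 = 32, valid modulo lcm(8, 18) = 72: x ≡ 32 (mod 72).
  Combine with x ≡ 8 (mod 15): gcd(72, 15) = 3; 8 - 32 = -24, which IS divisible by 3, so compatible.
    Write x = 32 + 72·t and substitute into x ≡ 8 (mod 15): 72·t ≡ 8 − 32 = -24 (mod 15).
    Divide the congruence (and modulus) by g = 3: 24·t ≡ -8 (mod 5).
    Reduce coefficients mod 5: 4·t ≡ 2 (mod 5).
    The inverse of 4 mod 5 is 4 (since 4·4 = 16 = 3·5 + 1), so t ≡ 4·2 = 8 ≡ 3 (mod 5).
    Then x = 32 + 72·3 = 248, valid modulo lcm(72, 15) = 360: x ≡ 248 (mod 360).
Verify: 248 mod 8 = 0, 248 mod 18 = 14, 248 mod 15 = 8.

x ≡ 248 (mod 360).


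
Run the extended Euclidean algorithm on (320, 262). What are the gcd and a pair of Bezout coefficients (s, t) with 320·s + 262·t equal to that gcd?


Euclidean algorithm on (320, 262) — divide until remainder is 0:
  320 = 1 · 262 + 58
  262 = 4 · 58 + 30
  58 = 1 · 30 + 28
  30 = 1 · 28 + 2
  28 = 14 · 2 + 0
gcd(320, 262) = 2.
Track Bezout coefficients alongside the remainders: start with r₀ = 320 = a·1 + b·0 (s = 1, t = 0) and r₁ = 262 = a·0 + b·1 (s = 0, t = 1); each new remainder r_{k+1} = r_{k-1} − q_k·r_k inherits s_{k+1} = s_{k-1} − q_k·s_k, t_{k+1} = t_{k-1} − q_k·t_k, so r_k = a·s_k + b·t_k at every step:
  q = 1: r = 58, s = 1 − 1·0 = 1, t = 0 − 1·1 = -1  (check: 320·1 + 262·(-1) = 58)
  q = 4: r = 30, s = 0 − 4·1 = -4, t = 1 − 4·(-1) = 5  (check: 320·(-4) + 262·5 = 30)
  q = 1: r = 28, s = 1 − 1·(-4) = 5, t = -1 − 1·5 = -6  (check: 320·5 + 262·(-6) = 28)
  q = 1: r = 2, s = -4 − 1·5 = -9, t = 5 − 1·(-6) = 11  (check: 320·(-9) + 262·11 = 2)
The row with r = 2 (the gcd) gives the Bezout coefficients s = -9, t = 11.
Result: 320 · (-9) + 262 · (11) = 2.

gcd(320, 262) = 2; s = -9, t = 11 (check: 320·(-9) + 262·11 = 2).


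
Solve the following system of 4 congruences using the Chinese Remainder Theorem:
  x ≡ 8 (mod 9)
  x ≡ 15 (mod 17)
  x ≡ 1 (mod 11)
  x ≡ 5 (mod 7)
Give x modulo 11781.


Product of moduli M = 9 · 17 · 11 · 7 = 11781.
Merge one congruence at a time:
  Start: x ≡ 8 (mod 9).
  Combine with x ≡ 15 (mod 17); new modulus lcm = 153.
    Write x = 8 + 9·t and substitute into x ≡ 15 (mod 17): 9·t ≡ 15 − 8 = 7 (mod 17).
    The inverse of 9 mod 17 is 2 (since 9·2 = 18 = 1·17 + 1), so t ≡ 2·7 = 14 ≡ 14 (mod 17).
    Then x = 8 + 9·14 = 134, valid modulo lcm(9, 17) = 153: x ≡ 134 (mod 153).
  Combine with x ≡ 1 (mod 11); new modulus lcm = 1683.
    Write x = 134 + 153·t and substitute into x ≡ 1 (mod 11): 153·t ≡ 1 − 134 = -133 (mod 11).
    Reduce coefficients mod 11: 10·t ≡ 10 (mod 11).
    The inverse of 10 mod 11 is 10 (since 10·10 = 100 = 9·11 + 1), so t ≡ 10·10 = 100 ≡ 1 (mod 11).
    Then x = 134 + 153·1 = 287, valid modulo lcm(153, 11) = 1683: x ≡ 287 (mod 1683).
  Combine with x ≡ 5 (mod 7); new modulus lcm = 11781.
    Write x = 287 + 1683·t and substitute into x ≡ 5 (mod 7): 1683·t ≡ 5 − 287 = -282 (mod 7).
    Reduce coefficients mod 7: 3·t ≡ 5 (mod 7).
    The inverse of 3 mod 7 is 5 (since 3·5 = 15 = 2·7 + 1), so t ≡ 5·5 = 25 ≡ 4 (mod 7).
    Then x = 287 + 1683·4 = 7019, valid modulo lcm(1683, 7) = 11781: x ≡ 7019 (mod 11781).
Verify against each original: 7019 mod 9 = 8, 7019 mod 17 = 15, 7019 mod 11 = 1, 7019 mod 7 = 5.

x ≡ 7019 (mod 11781).


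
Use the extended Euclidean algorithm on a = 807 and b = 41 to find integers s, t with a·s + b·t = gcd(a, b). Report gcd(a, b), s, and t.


Euclidean algorithm on (807, 41) — divide until remainder is 0:
  807 = 19 · 41 + 28
  41 = 1 · 28 + 13
  28 = 2 · 13 + 2
  13 = 6 · 2 + 1
  2 = 2 · 1 + 0
gcd(807, 41) = 1.
Track Bezout coefficients alongside the remainders: start with r₀ = 807 = a·1 + b·0 (s = 1, t = 0) and r₁ = 41 = a·0 + b·1 (s = 0, t = 1); each new remainder r_{k+1} = r_{k-1} − q_k·r_k inherits s_{k+1} = s_{k-1} − q_k·s_k, t_{k+1} = t_{k-1} − q_k·t_k, so r_k = a·s_k + b·t_k at every step:
  q = 19: r = 28, s = 1 − 19·0 = 1, t = 0 − 19·1 = -19  (check: 807·1 + 41·(-19) = 28)
  q = 1: r = 13, s = 0 − 1·1 = -1, t = 1 − 1·(-19) = 20  (check: 807·(-1) + 41·20 = 13)
  q = 2: r = 2, s = 1 − 2·(-1) = 3, t = -19 − 2·20 = -59  (check: 807·3 + 41·(-59) = 2)
  q = 6: r = 1, s = -1 − 6·3 = -19, t = 20 − 6·(-59) = 374  (check: 807·(-19) + 41·374 = 1)
The row with r = 1 (the gcd) gives the Bezout coefficients s = -19, t = 374.
Result: 807 · (-19) + 41 · (374) = 1.

gcd(807, 41) = 1; s = -19, t = 374 (check: 807·(-19) + 41·374 = 1).


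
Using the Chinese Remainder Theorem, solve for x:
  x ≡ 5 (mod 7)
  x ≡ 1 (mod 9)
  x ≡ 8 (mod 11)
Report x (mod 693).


Moduli 7, 9, 11 are pairwise coprime; by CRT there is a unique solution modulo M = 7 · 9 · 11 = 693.
Solve pairwise, accumulating the modulus:
  Start with x ≡ 5 (mod 7).
  Combine with x ≡ 1 (mod 9): since gcd(7, 9) = 1, we get a unique residue mod 63.
    Write x = 5 + 7·t and substitute into x ≡ 1 (mod 9): 7·t ≡ 1 − 5 = -4 (mod 9).
    Reduce coefficients mod 9: 7·t ≡ 5 (mod 9).
    The inverse of 7 mod 9 is 4 (since 7·4 = 28 = 3·9 + 1), so t ≡ 4·5 = 20 ≡ 2 (mod 9).
    Then x = 5 + 7·2 = 19, valid modulo lcm(7, 9) = 63: x ≡ 19 (mod 63).
  Combine with x ≡ 8 (mod 11): since gcd(63, 11) = 1, we get a unique residue mod 693.
    Write x = 19 + 63·t and substitute into x ≡ 8 (mod 11): 63·t ≡ 8 − 19 = -11 (mod 11).
    Reduce coefficients mod 11: 8·t ≡ 0 (mod 11).
    The inverse of 8 mod 11 is 7 (since 8·7 = 56 = 5·11 + 1), so t ≡ 7·0 = 0 ≡ 0 (mod 11).
    Then x = 19 + 63·0 = 19, valid modulo lcm(63, 11) = 693: x ≡ 19 (mod 693).
Verify: 19 mod 7 = 5 ✓, 19 mod 9 = 1 ✓, 19 mod 11 = 8 ✓.

x ≡ 19 (mod 693).


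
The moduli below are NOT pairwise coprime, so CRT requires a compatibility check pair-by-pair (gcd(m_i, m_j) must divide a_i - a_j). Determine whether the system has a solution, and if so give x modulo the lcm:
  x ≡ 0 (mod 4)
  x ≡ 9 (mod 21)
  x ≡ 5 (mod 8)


Moduli 4, 21, 8 are not pairwise coprime, so CRT works modulo lcm(m_i) when all pairwise compatibility conditions hold.
Pairwise compatibility: gcd(m_i, m_j) must divide a_i - a_j for every pair.
Merge one congruence at a time:
  Start: x ≡ 0 (mod 4).
  Combine with x ≡ 9 (mod 21): gcd(4, 21) = 1; 9 - 0 = 9, which IS divisible by 1, so compatible.
    Write x = 0 + 4·t and substitute into x ≡ 9 (mod 21): 4·t ≡ 9 − 0 = 9 (mod 21).
    The inverse of 4 mod 21 is 16 (since 4·16 = 64 = 3·21 + 1), so t ≡ 16·9 = 144 ≡ 18 (mod 21).
    Then x = 0 + 4·18 = 72, valid modulo lcm(4, 21) = 84: x ≡ 72 (mod 84).
  Combine with x ≡ 5 (mod 8): gcd(84, 8) = 4, and 5 - 72 = -67 is NOT divisible by 4.
    ⇒ system is inconsistent (no integer solution).

No solution (the system is inconsistent).


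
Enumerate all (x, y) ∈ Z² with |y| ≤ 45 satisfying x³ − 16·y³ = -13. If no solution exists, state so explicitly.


The equation is x³ - 16y³ = -13. For fixed y, x³ = 16·y³ − 13, so a solution requires the RHS to be a perfect cube.
Strategy: iterate y from -45 to 45, compute RHS = 16·y³ − 13, and check whether it is a (positive or negative) perfect cube.
Check small values of y:
  y = 0: RHS = -13 is not a perfect cube.
  y = 1: RHS = 3 is not a perfect cube.
  y = -1: RHS = -29 is not a perfect cube.
  y = 2: RHS = 115 is not a perfect cube.
  y = -2: RHS = -141 is not a perfect cube.
  y = 3: RHS = 419 is not a perfect cube.
  y = -3: RHS = -445 is not a perfect cube.
Continuing the search up to |y| = 45 finds no solutions either.
No (x, y) in the scanned range satisfies the equation.

No integer solutions with |y| ≤ 45.


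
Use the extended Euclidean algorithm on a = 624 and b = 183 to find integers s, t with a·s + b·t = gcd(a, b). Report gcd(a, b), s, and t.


Euclidean algorithm on (624, 183) — divide until remainder is 0:
  624 = 3 · 183 + 75
  183 = 2 · 75 + 33
  75 = 2 · 33 + 9
  33 = 3 · 9 + 6
  9 = 1 · 6 + 3
  6 = 2 · 3 + 0
gcd(624, 183) = 3.
Track Bezout coefficients alongside the remainders: start with r₀ = 624 = a·1 + b·0 (s = 1, t = 0) and r₁ = 183 = a·0 + b·1 (s = 0, t = 1); each new remainder r_{k+1} = r_{k-1} − q_k·r_k inherits s_{k+1} = s_{k-1} − q_k·s_k, t_{k+1} = t_{k-1} − q_k·t_k, so r_k = a·s_k + b·t_k at every step:
  q = 3: r = 75, s = 1 − 3·0 = 1, t = 0 − 3·1 = -3  (check: 624·1 + 183·(-3) = 75)
  q = 2: r = 33, s = 0 − 2·1 = -2, t = 1 − 2·(-3) = 7  (check: 624·(-2) + 183·7 = 33)
  q = 2: r = 9, s = 1 − 2·(-2) = 5, t = -3 − 2·7 = -17  (check: 624·5 + 183·(-17) = 9)
  q = 3: r = 6, s = -2 − 3·5 = -17, t = 7 − 3·(-17) = 58  (check: 624·(-17) + 183·58 = 6)
  q = 1: r = 3, s = 5 − 1·(-17) = 22, t = -17 − 1·58 = -75  (check: 624·22 + 183·(-75) = 3)
The row with r = 3 (the gcd) gives the Bezout coefficients s = 22, t = -75.
Result: 624 · (22) + 183 · (-75) = 3.

gcd(624, 183) = 3; s = 22, t = -75 (check: 624·22 + 183·(-75) = 3).


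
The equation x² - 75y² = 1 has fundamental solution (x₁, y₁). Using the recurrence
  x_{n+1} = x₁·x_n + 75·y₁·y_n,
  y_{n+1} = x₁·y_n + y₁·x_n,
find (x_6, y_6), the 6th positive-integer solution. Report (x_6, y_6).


Step 1: Find the fundamental solution (x₁, y₁) of x² - 75y² = 1.
  Expand √75 as a continued fraction. a₀ = ⌊√75⌋ = 8; iterate m_{k+1} = d_k·a_k − m_k, d_{k+1} = (75 − m_{k+1}²)/d_k, a_{k+1} = ⌊(a₀ + m_{k+1})/d_{k+1}⌋ (starting m₀ = 0, d₀ = 1), with convergents p_k = a_k·p_{k-1} + p_{k-2}, q_k = a_k·q_{k-1} + q_{k-2} (p₋₁ = 1, q₋₁ = 0):
  k = 0: a₀ = 8; p₀/q₀ = 8/1; p₀² − 75·q₀² = 64 − 75 = -11.
  k = 1: m = 8, d = 11, a = ⌊(8 + 8)/11⌋ = 1; p/q = (1·8 + 1)/(1·1 + 0) = 9/1; p² − 75·q² = 81 − 75 = 6.
  k = 2: m = 3, d = 6, a = ⌊(8 + 3)/6⌋ = 1; p/q = (1·9 + 8)/(1·1 + 1) = 17/2; p² − 75·q² = 289 − 300 = -11.
  k = 3: m = 3, d = 11, a = ⌊(8 + 3)/11⌋ = 1; p/q = (1·17 + 9)/(1·2 + 1) = 26/3; p² − 75·q² = 676 − 675 = 1.
  The first convergent with p² − 75·q² = 1 gives the fundamental solution (x₁, y₁) = (26, 3).
Step 2: Apply the recurrence (x_{n+1}, y_{n+1}) = (x₁x_n + 75y₁y_n, x₁y_n + y₁x_n) repeatedly.
  From (x_1, y_1) = (26, 3): x_2 = 26·26 + 75·3·3 = 1351; y_2 = 26·3 + 3·26 = 156.
  From (x_2, y_2) = (1351, 156): x_3 = 26·1351 + 75·3·156 = 70226; y_3 = 26·156 + 3·1351 = 8109.
  From (x_3, y_3) = (70226, 8109): x_4 = 26·70226 + 75·3·8109 = 3650401; y_4 = 26·8109 + 3·70226 = 421512.
  From (x_4, y_4) = (3650401, 421512): x_5 = 26·3650401 + 75·3·421512 = 189750626; y_5 = 26·421512 + 3·3650401 = 21910515.
  From (x_5, y_5) = (189750626, 21910515): x_6 = 26·189750626 + 75·3·21910515 = 9863382151; y_6 = 26·21910515 + 3·189750626 = 1138925268.
Step 3: Verify x_6² - 75·y_6² = 97286307456665386801 - 97286307456665386800 = 1 (should be 1). ✓

(x_1, y_1) = (26, 3); (x_6, y_6) = (9863382151, 1138925268).


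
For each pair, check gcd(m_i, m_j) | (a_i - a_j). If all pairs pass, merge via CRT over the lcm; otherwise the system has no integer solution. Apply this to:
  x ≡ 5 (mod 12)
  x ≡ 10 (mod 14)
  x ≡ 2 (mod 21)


Moduli 12, 14, 21 are not pairwise coprime, so CRT works modulo lcm(m_i) when all pairwise compatibility conditions hold.
Pairwise compatibility: gcd(m_i, m_j) must divide a_i - a_j for every pair.
Merge one congruence at a time:
  Start: x ≡ 5 (mod 12).
  Combine with x ≡ 10 (mod 14): gcd(12, 14) = 2, and 10 - 5 = 5 is NOT divisible by 2.
    ⇒ system is inconsistent (no integer solution).

No solution (the system is inconsistent).


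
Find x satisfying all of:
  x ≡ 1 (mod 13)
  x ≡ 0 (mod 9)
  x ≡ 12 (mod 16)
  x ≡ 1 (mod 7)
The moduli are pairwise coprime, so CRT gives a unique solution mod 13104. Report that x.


Product of moduli M = 13 · 9 · 16 · 7 = 13104.
Merge one congruence at a time:
  Start: x ≡ 1 (mod 13).
  Combine with x ≡ 0 (mod 9); new modulus lcm = 117.
    Write x = 1 + 13·t and substitute into x ≡ 0 (mod 9): 13·t ≡ 0 − 1 = -1 (mod 9).
    Reduce coefficients mod 9: 4·t ≡ 8 (mod 9).
    The inverse of 4 mod 9 is 7 (since 4·7 = 28 = 3·9 + 1), so t ≡ 7·8 = 56 ≡ 2 (mod 9).
    Then x = 1 + 13·2 = 27, valid modulo lcm(13, 9) = 117: x ≡ 27 (mod 117).
  Combine with x ≡ 12 (mod 16); new modulus lcm = 1872.
    Write x = 27 + 117·t and substitute into x ≡ 12 (mod 16): 117·t ≡ 12 − 27 = -15 (mod 16).
    Reduce coefficients mod 16: 5·t ≡ 1 (mod 16).
    The inverse of 5 mod 16 is 13 (since 5·13 = 65 = 4·16 + 1), so t ≡ 13·1 = 13 ≡ 13 (mod 16).
    Then x = 27 + 117·13 = 1548, valid modulo lcm(117, 16) = 1872: x ≡ 1548 (mod 1872).
  Combine with x ≡ 1 (mod 7); new modulus lcm = 13104.
    Write x = 1548 + 1872·t and substitute into x ≡ 1 (mod 7): 1872·t ≡ 1 − 1548 = -1547 (mod 7).
    Reduce coefficients mod 7: 3·t ≡ 0 (mod 7).
    The inverse of 3 mod 7 is 5 (since 3·5 = 15 = 2·7 + 1), so t ≡ 5·0 = 0 ≡ 0 (mod 7).
    Then x = 1548 + 1872·0 = 1548, valid modulo lcm(1872, 7) = 13104: x ≡ 1548 (mod 13104).
Verify against each original: 1548 mod 13 = 1, 1548 mod 9 = 0, 1548 mod 16 = 12, 1548 mod 7 = 1.

x ≡ 1548 (mod 13104).


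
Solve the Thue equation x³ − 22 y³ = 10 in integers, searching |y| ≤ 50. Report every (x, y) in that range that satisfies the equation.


The equation is x³ - 22y³ = 10. For fixed y, x³ = 22·y³ + 10, so a solution requires the RHS to be a perfect cube.
Strategy: iterate y from -50 to 50, compute RHS = 22·y³ + 10, and check whether it is a (positive or negative) perfect cube.
Check small values of y:
  y = 0: RHS = 10 is not a perfect cube.
  y = 1: RHS = 32 is not a perfect cube.
  y = -1: RHS = -12 is not a perfect cube.
  y = 2: RHS = 186 is not a perfect cube.
  y = -2: RHS = -166 is not a perfect cube.
  y = 3: RHS = 604 is not a perfect cube.
  y = -3: RHS = -584 is not a perfect cube.
Continuing the search up to |y| = 50 finds no solutions either.
No (x, y) in the scanned range satisfies the equation.

No integer solutions with |y| ≤ 50.


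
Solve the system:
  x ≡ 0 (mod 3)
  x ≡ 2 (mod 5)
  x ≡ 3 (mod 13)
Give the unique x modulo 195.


Moduli 3, 5, 13 are pairwise coprime; by CRT there is a unique solution modulo M = 3 · 5 · 13 = 195.
Solve pairwise, accumulating the modulus:
  Start with x ≡ 0 (mod 3).
  Combine with x ≡ 2 (mod 5): since gcd(3, 5) = 1, we get a unique residue mod 15.
    Write x = 0 + 3·t and substitute into x ≡ 2 (mod 5): 3·t ≡ 2 − 0 = 2 (mod 5).
    The inverse of 3 mod 5 is 2 (since 3·2 = 6 = 1·5 + 1), so t ≡ 2·2 = 4 ≡ 4 (mod 5).
    Then x = 0 + 3·4 = 12, valid modulo lcm(3, 5) = 15: x ≡ 12 (mod 15).
  Combine with x ≡ 3 (mod 13): since gcd(15, 13) = 1, we get a unique residue mod 195.
    Write x = 12 + 15·t and substitute into x ≡ 3 (mod 13): 15·t ≡ 3 − 12 = -9 (mod 13).
    Reduce coefficients mod 13: 2·t ≡ 4 (mod 13).
    The inverse of 2 mod 13 is 7 (since 2·7 = 14 = 1·13 + 1), so t ≡ 7·4 = 28 ≡ 2 (mod 13).
    Then x = 12 + 15·2 = 42, valid modulo lcm(15, 13) = 195: x ≡ 42 (mod 195).
Verify: 42 mod 3 = 0 ✓, 42 mod 5 = 2 ✓, 42 mod 13 = 3 ✓.

x ≡ 42 (mod 195).


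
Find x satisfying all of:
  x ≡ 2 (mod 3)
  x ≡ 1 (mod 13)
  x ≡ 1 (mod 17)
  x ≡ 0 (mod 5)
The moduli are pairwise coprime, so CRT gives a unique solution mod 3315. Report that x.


Product of moduli M = 3 · 13 · 17 · 5 = 3315.
Merge one congruence at a time:
  Start: x ≡ 2 (mod 3).
  Combine with x ≡ 1 (mod 13); new modulus lcm = 39.
    Write x = 2 + 3·t and substitute into x ≡ 1 (mod 13): 3·t ≡ 1 − 2 = -1 (mod 13).
    Reduce coefficients mod 13: 3·t ≡ 12 (mod 13).
    The inverse of 3 mod 13 is 9 (since 3·9 = 27 = 2·13 + 1), so t ≡ 9·12 = 108 ≡ 4 (mod 13).
    Then x = 2 + 3·4 = 14, valid modulo lcm(3, 13) = 39: x ≡ 14 (mod 39).
  Combine with x ≡ 1 (mod 17); new modulus lcm = 663.
    Write x = 14 + 39·t and substitute into x ≡ 1 (mod 17): 39·t ≡ 1 − 14 = -13 (mod 17).
    Reduce coefficients mod 17: 5·t ≡ 4 (mod 17).
    The inverse of 5 mod 17 is 7 (since 5·7 = 35 = 2·17 + 1), so t ≡ 7·4 = 28 ≡ 11 (mod 17).
    Then x = 14 + 39·11 = 443, valid modulo lcm(39, 17) = 663: x ≡ 443 (mod 663).
  Combine with x ≡ 0 (mod 5); new modulus lcm = 3315.
    Write x = 443 + 663·t and substitute into x ≡ 0 (mod 5): 663·t ≡ 0 − 443 = -443 (mod 5).
    Reduce coefficients mod 5: 3·t ≡ 2 (mod 5).
    The inverse of 3 mod 5 is 2 (since 3·2 = 6 = 1·5 + 1), so t ≡ 2·2 = 4 ≡ 4 (mod 5).
    Then x = 443 + 663·4 = 3095, valid modulo lcm(663, 5) = 3315: x ≡ 3095 (mod 3315).
Verify against each original: 3095 mod 3 = 2, 3095 mod 13 = 1, 3095 mod 17 = 1, 3095 mod 5 = 0.

x ≡ 3095 (mod 3315).


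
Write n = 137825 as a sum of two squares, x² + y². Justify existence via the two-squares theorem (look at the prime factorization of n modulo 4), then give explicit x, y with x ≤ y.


Step 1: Factor n = 137825 = 5^2 · 37 · 149.
Step 2: Check the mod-4 condition on each prime factor: 5 ≡ 1 (mod 4), exponent 2; 37 ≡ 1 (mod 4), exponent 1; 149 ≡ 1 (mod 4), exponent 1.
All primes ≡ 3 (mod 4) appear to even exponent (or don't appear), so by the two-squares theorem n IS expressible as a sum of two squares.
Step 3: Build a representation. Group n = k² · m with k = 5 and m = 37 · 149 = 5513 (a product of primes ≡ 1 (mod 4)); a representation of m scales to one of n via (k·x)² + (k·y)² = k²(x² + y²). Each prime p ≡ 1 (mod 4) is itself a sum of two squares; find a² by testing p − a² for a perfect square:
  37: 37 − 1² = 36 = 6² ⇒ 37 = 1² + 6².
  149: 149 − 1² = 148, 149 − 2² = 145, 149 − 3² = 140, 149 − 4² = 133, 149 − 5² = 124, 149 − 6² = 113, 149 − 7² = 100 = 10² ⇒ 149 = 7² + 10².
  Combine using the Brahmagupta–Fibonacci identity (a² + b²)(c² + d²) = (ac − bd)² + (ad + bc)² = (ac + bd)² + (ad − bc)²:
  37 · 149 = 5513: from (1² + 6²)(7² + 10²), take (1·7 − 6·10, 1·10 + 6·7) = (7 − 60, 10 + 42) = (-53, 52); dropping signs (only squares matter) gives (53, 52); check 53² + 52² = 2809 + 2704 = 5513 ✓.
  Scale by k = 5: (5·53, 5·52) = (265, 260).
Step 4: Order so x ≤ y and verify: 260² + 265² = 67600 + 70225 = 137825 = n. ✓

n = 137825 = 260² + 265² (one valid representation with x ≤ y).


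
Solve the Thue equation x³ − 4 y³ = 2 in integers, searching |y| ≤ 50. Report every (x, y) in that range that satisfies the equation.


The equation is x³ - 4y³ = 2. For fixed y, x³ = 4·y³ + 2, so a solution requires the RHS to be a perfect cube.
Strategy: iterate y from -50 to 50, compute RHS = 4·y³ + 2, and check whether it is a (positive or negative) perfect cube.
Check small values of y:
  y = 0: RHS = 2 is not a perfect cube.
  y = 1: RHS = 6 is not a perfect cube.
  y = -1: RHS = -2 is not a perfect cube.
  y = 2: RHS = 34 is not a perfect cube.
  y = -2: RHS = -30 is not a perfect cube.
  y = 3: RHS = 110 is not a perfect cube.
  y = -3: RHS = -106 is not a perfect cube.
Continuing the search up to |y| = 50 finds no solutions either.
No (x, y) in the scanned range satisfies the equation.

No integer solutions with |y| ≤ 50.


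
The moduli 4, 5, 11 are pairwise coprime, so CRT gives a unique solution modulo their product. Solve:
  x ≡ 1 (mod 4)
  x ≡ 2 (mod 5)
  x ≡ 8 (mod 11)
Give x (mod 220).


Moduli 4, 5, 11 are pairwise coprime; by CRT there is a unique solution modulo M = 4 · 5 · 11 = 220.
Solve pairwise, accumulating the modulus:
  Start with x ≡ 1 (mod 4).
  Combine with x ≡ 2 (mod 5): since gcd(4, 5) = 1, we get a unique residue mod 20.
    Write x = 1 + 4·t and substitute into x ≡ 2 (mod 5): 4·t ≡ 2 − 1 = 1 (mod 5).
    The inverse of 4 mod 5 is 4 (since 4·4 = 16 = 3·5 + 1), so t ≡ 4·1 = 4 ≡ 4 (mod 5).
    Then x = 1 + 4·4 = 17, valid modulo lcm(4, 5) = 20: x ≡ 17 (mod 20).
  Combine with x ≡ 8 (mod 11): since gcd(20, 11) = 1, we get a unique residue mod 220.
    Write x = 17 + 20·t and substitute into x ≡ 8 (mod 11): 20·t ≡ 8 − 17 = -9 (mod 11).
    Reduce coefficients mod 11: 9·t ≡ 2 (mod 11).
    The inverse of 9 mod 11 is 5 (since 9·5 = 45 = 4·11 + 1), so t ≡ 5·2 = 10 ≡ 10 (mod 11).
    Then x = 17 + 20·10 = 217, valid modulo lcm(20, 11) = 220: x ≡ 217 (mod 220).
Verify: 217 mod 4 = 1 ✓, 217 mod 5 = 2 ✓, 217 mod 11 = 8 ✓.

x ≡ 217 (mod 220).


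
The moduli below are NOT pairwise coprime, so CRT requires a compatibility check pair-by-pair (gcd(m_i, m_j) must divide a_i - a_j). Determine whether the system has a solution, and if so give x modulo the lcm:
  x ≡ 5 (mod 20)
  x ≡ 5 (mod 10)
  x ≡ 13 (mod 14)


Moduli 20, 10, 14 are not pairwise coprime, so CRT works modulo lcm(m_i) when all pairwise compatibility conditions hold.
Pairwise compatibility: gcd(m_i, m_j) must divide a_i - a_j for every pair.
Merge one congruence at a time:
  Start: x ≡ 5 (mod 20).
  Combine with x ≡ 5 (mod 10): gcd(20, 10) = 10; 5 - 5 = 0, which IS divisible by 10, so compatible.
    Write x = 5 + 20·t and substitute into x ≡ 5 (mod 10): 20·t ≡ 5 − 5 = 0 (mod 10).
    Divide the congruence (and modulus) by g = 10: 2·t ≡ 0 (mod 1).
    Modulo 1 every t works; take t = 0.
    Then x = 5 + 20·0 = 5, valid modulo lcm(20, 10) = 20: x ≡ 5 (mod 20).
  Combine with x ≡ 13 (mod 14): gcd(20, 14) = 2; 13 - 5 = 8, which IS divisible by 2, so compatible.
    Write x = 5 + 20·t and substitute into x ≡ 13 (mod 14): 20·t ≡ 13 − 5 = 8 (mod 14).
    Divide the congruence (and modulus) by g = 2: 10·t ≡ 4 (mod 7).
    Reduce coefficients mod 7: 3·t ≡ 4 (mod 7).
    The inverse of 3 mod 7 is 5 (since 3·5 = 15 = 2·7 + 1), so t ≡ 5·4 = 20 ≡ 6 (mod 7).
    Then x = 5 + 20·6 = 125, valid modulo lcm(20, 14) = 140: x ≡ 125 (mod 140).
Verify: 125 mod 20 = 5, 125 mod 10 = 5, 125 mod 14 = 13.

x ≡ 125 (mod 140).


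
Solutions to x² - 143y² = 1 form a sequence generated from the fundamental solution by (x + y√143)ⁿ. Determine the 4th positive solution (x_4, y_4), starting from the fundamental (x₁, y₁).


Step 1: Find the fundamental solution (x₁, y₁) of x² - 143y² = 1.
  Expand √143 as a continued fraction. a₀ = ⌊√143⌋ = 11; iterate m_{k+1} = d_k·a_k − m_k, d_{k+1} = (143 − m_{k+1}²)/d_k, a_{k+1} = ⌊(a₀ + m_{k+1})/d_{k+1}⌋ (starting m₀ = 0, d₀ = 1), with convergents p_k = a_k·p_{k-1} + p_{k-2}, q_k = a_k·q_{k-1} + q_{k-2} (p₋₁ = 1, q₋₁ = 0):
  k = 0: a₀ = 11; p₀/q₀ = 11/1; p₀² − 143·q₀² = 121 − 143 = -22.
  k = 1: m = 11, d = 22, a = ⌊(11 + 11)/22⌋ = 1; p/q = (1·11 + 1)/(1·1 + 0) = 12/1; p² − 143·q² = 144 − 143 = 1.
  The first convergent with p² − 143·q² = 1 gives the fundamental solution (x₁, y₁) = (12, 1).
Step 2: Apply the recurrence (x_{n+1}, y_{n+1}) = (x₁x_n + 143y₁y_n, x₁y_n + y₁x_n) repeatedly.
  From (x_1, y_1) = (12, 1): x_2 = 12·12 + 143·1·1 = 287; y_2 = 12·1 + 1·12 = 24.
  From (x_2, y_2) = (287, 24): x_3 = 12·287 + 143·1·24 = 6876; y_3 = 12·24 + 1·287 = 575.
  From (x_3, y_3) = (6876, 575): x_4 = 12·6876 + 143·1·575 = 164737; y_4 = 12·575 + 1·6876 = 13776.
Step 3: Verify x_4² - 143·y_4² = 27138279169 - 27138279168 = 1 (should be 1). ✓

(x_1, y_1) = (12, 1); (x_4, y_4) = (164737, 13776).


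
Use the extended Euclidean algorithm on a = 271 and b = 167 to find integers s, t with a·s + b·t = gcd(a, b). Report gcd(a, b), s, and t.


Euclidean algorithm on (271, 167) — divide until remainder is 0:
  271 = 1 · 167 + 104
  167 = 1 · 104 + 63
  104 = 1 · 63 + 41
  63 = 1 · 41 + 22
  41 = 1 · 22 + 19
  22 = 1 · 19 + 3
  19 = 6 · 3 + 1
  3 = 3 · 1 + 0
gcd(271, 167) = 1.
Track Bezout coefficients alongside the remainders: start with r₀ = 271 = a·1 + b·0 (s = 1, t = 0) and r₁ = 167 = a·0 + b·1 (s = 0, t = 1); each new remainder r_{k+1} = r_{k-1} − q_k·r_k inherits s_{k+1} = s_{k-1} − q_k·s_k, t_{k+1} = t_{k-1} − q_k·t_k, so r_k = a·s_k + b·t_k at every step:
  q = 1: r = 104, s = 1 − 1·0 = 1, t = 0 − 1·1 = -1  (check: 271·1 + 167·(-1) = 104)
  q = 1: r = 63, s = 0 − 1·1 = -1, t = 1 − 1·(-1) = 2  (check: 271·(-1) + 167·2 = 63)
  q = 1: r = 41, s = 1 − 1·(-1) = 2, t = -1 − 1·2 = -3  (check: 271·2 + 167·(-3) = 41)
  q = 1: r = 22, s = -1 − 1·2 = -3, t = 2 − 1·(-3) = 5  (check: 271·(-3) + 167·5 = 22)
  q = 1: r = 19, s = 2 − 1·(-3) = 5, t = -3 − 1·5 = -8  (check: 271·5 + 167·(-8) = 19)
  q = 1: r = 3, s = -3 − 1·5 = -8, t = 5 − 1·(-8) = 13  (check: 271·(-8) + 167·13 = 3)
  q = 6: r = 1, s = 5 − 6·(-8) = 53, t = -8 − 6·13 = -86  (check: 271·53 + 167·(-86) = 1)
The row with r = 1 (the gcd) gives the Bezout coefficients s = 53, t = -86.
Result: 271 · (53) + 167 · (-86) = 1.

gcd(271, 167) = 1; s = 53, t = -86 (check: 271·53 + 167·(-86) = 1).


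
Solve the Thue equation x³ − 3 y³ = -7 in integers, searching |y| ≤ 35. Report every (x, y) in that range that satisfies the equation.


The equation is x³ - 3y³ = -7. For fixed y, x³ = 3·y³ − 7, so a solution requires the RHS to be a perfect cube.
Strategy: iterate y from -35 to 35, compute RHS = 3·y³ − 7, and check whether it is a (positive or negative) perfect cube.
Check small values of y:
  y = 0: RHS = -7 is not a perfect cube.
  y = 1: RHS = -4 is not a perfect cube.
  y = -1: RHS = -10 is not a perfect cube.
  y = 2: RHS = 17 is not a perfect cube.
  y = -2: RHS = -31 is not a perfect cube.
  y = 3: RHS = 74 is not a perfect cube.
  y = -3: RHS = -88 is not a perfect cube.
Continuing the search up to |y| = 35 finds no solutions either.
No (x, y) in the scanned range satisfies the equation.

No integer solutions with |y| ≤ 35.


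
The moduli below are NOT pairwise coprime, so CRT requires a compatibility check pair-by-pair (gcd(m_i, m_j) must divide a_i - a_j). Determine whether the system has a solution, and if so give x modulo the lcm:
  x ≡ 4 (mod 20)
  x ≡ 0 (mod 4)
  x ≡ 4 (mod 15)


Moduli 20, 4, 15 are not pairwise coprime, so CRT works modulo lcm(m_i) when all pairwise compatibility conditions hold.
Pairwise compatibility: gcd(m_i, m_j) must divide a_i - a_j for every pair.
Merge one congruence at a time:
  Start: x ≡ 4 (mod 20).
  Combine with x ≡ 0 (mod 4): gcd(20, 4) = 4; 0 - 4 = -4, which IS divisible by 4, so compatible.
    Write x = 4 + 20·t and substitute into x ≡ 0 (mod 4): 20·t ≡ 0 − 4 = -4 (mod 4).
    Divide the congruence (and modulus) by g = 4: 5·t ≡ -1 (mod 1).
    Modulo 1 every t works; take t = 0.
    Then x = 4 + 20·0 = 4, valid modulo lcm(20, 4) = 20: x ≡ 4 (mod 20).
  Combine with x ≡ 4 (mod 15): gcd(20, 15) = 5; 4 - 4 = 0, which IS divisible by 5, so compatible.
    Write x = 4 + 20·t and substitute into x ≡ 4 (mod 15): 20·t ≡ 4 − 4 = 0 (mod 15).
    Divide the congruence (and modulus) by g = 5: 4·t ≡ 0 (mod 3).
    Reduce coefficients mod 3: 1·t ≡ 0 (mod 3).
    So t ≡ 0 (mod 3).
    Then x = 4 + 20·0 = 4, valid modulo lcm(20, 15) = 60: x ≡ 4 (mod 60).
Verify: 4 mod 20 = 4, 4 mod 4 = 0, 4 mod 15 = 4.

x ≡ 4 (mod 60).


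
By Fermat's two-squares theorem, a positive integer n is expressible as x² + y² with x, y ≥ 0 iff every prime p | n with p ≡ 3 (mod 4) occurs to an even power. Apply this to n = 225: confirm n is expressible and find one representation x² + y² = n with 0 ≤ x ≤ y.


Step 1: Factor n = 225 = 3^2 · 5^2.
Step 2: Check the mod-4 condition on each prime factor: 3 ≡ 3 (mod 4), exponent 2 (must be even); 5 ≡ 1 (mod 4), exponent 2.
All primes ≡ 3 (mod 4) appear to even exponent (or don't appear), so by the two-squares theorem n IS expressible as a sum of two squares.
Step 3: Build a representation. Group n = k² · m with k = 3 and m = 5 · 5 = 25 (a product of primes ≡ 1 (mod 4)); a representation of m scales to one of n via (k·x)² + (k·y)² = k²(x² + y²). Each prime p ≡ 1 (mod 4) is itself a sum of two squares; find a² by testing p − a² for a perfect square:
  5: 5 − 1² = 4 = 2² ⇒ 5 = 1² + 2².
  Combine using the Brahmagupta–Fibonacci identity (a² + b²)(c² + d²) = (ac − bd)² + (ad + bc)² = (ac + bd)² + (ad − bc)²:
  5 · 5 = 25: from (1² + 2²)(1² + 2²), take (1·1 − 2·2, 1·2 + 2·1) = (1 − 4, 2 + 2) = (-3, 4); dropping signs (only squares matter) gives (3, 4); check 3² + 4² = 9 + 16 = 25 ✓.
  Scale by k = 3: (3·3, 3·4) = (9, 12).
Step 4: Order so x ≤ y and verify: 9² + 12² = 81 + 144 = 225 = n. ✓

n = 225 = 9² + 12² (one valid representation with x ≤ y).


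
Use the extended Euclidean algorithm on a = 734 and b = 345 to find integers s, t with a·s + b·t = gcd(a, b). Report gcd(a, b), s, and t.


Euclidean algorithm on (734, 345) — divide until remainder is 0:
  734 = 2 · 345 + 44
  345 = 7 · 44 + 37
  44 = 1 · 37 + 7
  37 = 5 · 7 + 2
  7 = 3 · 2 + 1
  2 = 2 · 1 + 0
gcd(734, 345) = 1.
Track Bezout coefficients alongside the remainders: start with r₀ = 734 = a·1 + b·0 (s = 1, t = 0) and r₁ = 345 = a·0 + b·1 (s = 0, t = 1); each new remainder r_{k+1} = r_{k-1} − q_k·r_k inherits s_{k+1} = s_{k-1} − q_k·s_k, t_{k+1} = t_{k-1} − q_k·t_k, so r_k = a·s_k + b·t_k at every step:
  q = 2: r = 44, s = 1 − 2·0 = 1, t = 0 − 2·1 = -2  (check: 734·1 + 345·(-2) = 44)
  q = 7: r = 37, s = 0 − 7·1 = -7, t = 1 − 7·(-2) = 15  (check: 734·(-7) + 345·15 = 37)
  q = 1: r = 7, s = 1 − 1·(-7) = 8, t = -2 − 1·15 = -17  (check: 734·8 + 345·(-17) = 7)
  q = 5: r = 2, s = -7 − 5·8 = -47, t = 15 − 5·(-17) = 100  (check: 734·(-47) + 345·100 = 2)
  q = 3: r = 1, s = 8 − 3·(-47) = 149, t = -17 − 3·100 = -317  (check: 734·149 + 345·(-317) = 1)
The row with r = 1 (the gcd) gives the Bezout coefficients s = 149, t = -317.
Result: 734 · (149) + 345 · (-317) = 1.

gcd(734, 345) = 1; s = 149, t = -317 (check: 734·149 + 345·(-317) = 1).


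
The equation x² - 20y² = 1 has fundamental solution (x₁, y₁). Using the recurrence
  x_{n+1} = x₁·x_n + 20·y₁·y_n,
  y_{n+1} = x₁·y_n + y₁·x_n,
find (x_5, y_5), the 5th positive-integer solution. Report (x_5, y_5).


Step 1: Find the fundamental solution (x₁, y₁) of x² - 20y² = 1.
  Expand √20 as a continued fraction. a₀ = ⌊√20⌋ = 4; iterate m_{k+1} = d_k·a_k − m_k, d_{k+1} = (20 − m_{k+1}²)/d_k, a_{k+1} = ⌊(a₀ + m_{k+1})/d_{k+1}⌋ (starting m₀ = 0, d₀ = 1), with convergents p_k = a_k·p_{k-1} + p_{k-2}, q_k = a_k·q_{k-1} + q_{k-2} (p₋₁ = 1, q₋₁ = 0):
  k = 0: a₀ = 4; p₀/q₀ = 4/1; p₀² − 20·q₀² = 16 − 20 = -4.
  k = 1: m = 4, d = 4, a = ⌊(4 + 4)/4⌋ = 2; p/q = (2·4 + 1)/(2·1 + 0) = 9/2; p² − 20·q² = 81 − 80 = 1.
  The first convergent with p² − 20·q² = 1 gives the fundamental solution (x₁, y₁) = (9, 2).
Step 2: Apply the recurrence (x_{n+1}, y_{n+1}) = (x₁x_n + 20y₁y_n, x₁y_n + y₁x_n) repeatedly.
  From (x_1, y_1) = (9, 2): x_2 = 9·9 + 20·2·2 = 161; y_2 = 9·2 + 2·9 = 36.
  From (x_2, y_2) = (161, 36): x_3 = 9·161 + 20·2·36 = 2889; y_3 = 9·36 + 2·161 = 646.
  From (x_3, y_3) = (2889, 646): x_4 = 9·2889 + 20·2·646 = 51841; y_4 = 9·646 + 2·2889 = 11592.
  From (x_4, y_4) = (51841, 11592): x_5 = 9·51841 + 20·2·11592 = 930249; y_5 = 9·11592 + 2·51841 = 208010.
Step 3: Verify x_5² - 20·y_5² = 865363202001 - 865363202000 = 1 (should be 1). ✓

(x_1, y_1) = (9, 2); (x_5, y_5) = (930249, 208010).


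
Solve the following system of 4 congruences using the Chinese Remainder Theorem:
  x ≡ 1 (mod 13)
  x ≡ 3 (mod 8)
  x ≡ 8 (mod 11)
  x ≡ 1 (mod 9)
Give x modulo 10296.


Product of moduli M = 13 · 8 · 11 · 9 = 10296.
Merge one congruence at a time:
  Start: x ≡ 1 (mod 13).
  Combine with x ≡ 3 (mod 8); new modulus lcm = 104.
    Write x = 1 + 13·t and substitute into x ≡ 3 (mod 8): 13·t ≡ 3 − 1 = 2 (mod 8).
    Reduce coefficients mod 8: 5·t ≡ 2 (mod 8).
    The inverse of 5 mod 8 is 5 (since 5·5 = 25 = 3·8 + 1), so t ≡ 5·2 = 10 ≡ 2 (mod 8).
    Then x = 1 + 13·2 = 27, valid modulo lcm(13, 8) = 104: x ≡ 27 (mod 104).
  Combine with x ≡ 8 (mod 11); new modulus lcm = 1144.
    Write x = 27 + 104·t and substitute into x ≡ 8 (mod 11): 104·t ≡ 8 − 27 = -19 (mod 11).
    Reduce coefficients mod 11: 5·t ≡ 3 (mod 11).
    The inverse of 5 mod 11 is 9 (since 5·9 = 45 = 4·11 + 1), so t ≡ 9·3 = 27 ≡ 5 (mod 11).
    Then x = 27 + 104·5 = 547, valid modulo lcm(104, 11) = 1144: x ≡ 547 (mod 1144).
  Combine with x ≡ 1 (mod 9); new modulus lcm = 10296.
    Write x = 547 + 1144·t and substitute into x ≡ 1 (mod 9): 1144·t ≡ 1 − 547 = -546 (mod 9).
    Reduce coefficients mod 9: 1·t ≡ 3 (mod 9).
    So t ≡ 3 (mod 9).
    Then x = 547 + 1144·3 = 3979, valid modulo lcm(1144, 9) = 10296: x ≡ 3979 (mod 10296).
Verify against each original: 3979 mod 13 = 1, 3979 mod 8 = 3, 3979 mod 11 = 8, 3979 mod 9 = 1.

x ≡ 3979 (mod 10296).


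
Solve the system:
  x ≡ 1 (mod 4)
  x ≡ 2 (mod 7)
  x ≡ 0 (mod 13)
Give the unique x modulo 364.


Moduli 4, 7, 13 are pairwise coprime; by CRT there is a unique solution modulo M = 4 · 7 · 13 = 364.
Solve pairwise, accumulating the modulus:
  Start with x ≡ 1 (mod 4).
  Combine with x ≡ 2 (mod 7): since gcd(4, 7) = 1, we get a unique residue mod 28.
    Write x = 1 + 4·t and substitute into x ≡ 2 (mod 7): 4·t ≡ 2 − 1 = 1 (mod 7).
    The inverse of 4 mod 7 is 2 (since 4·2 = 8 = 1·7 + 1), so t ≡ 2·1 = 2 ≡ 2 (mod 7).
    Then x = 1 + 4·2 = 9, valid modulo lcm(4, 7) = 28: x ≡ 9 (mod 28).
  Combine with x ≡ 0 (mod 13): since gcd(28, 13) = 1, we get a unique residue mod 364.
    Write x = 9 + 28·t and substitute into x ≡ 0 (mod 13): 28·t ≡ 0 − 9 = -9 (mod 13).
    Reduce coefficients mod 13: 2·t ≡ 4 (mod 13).
    The inverse of 2 mod 13 is 7 (since 2·7 = 14 = 1·13 + 1), so t ≡ 7·4 = 28 ≡ 2 (mod 13).
    Then x = 9 + 28·2 = 65, valid modulo lcm(28, 13) = 364: x ≡ 65 (mod 364).
Verify: 65 mod 4 = 1 ✓, 65 mod 7 = 2 ✓, 65 mod 13 = 0 ✓.

x ≡ 65 (mod 364).
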